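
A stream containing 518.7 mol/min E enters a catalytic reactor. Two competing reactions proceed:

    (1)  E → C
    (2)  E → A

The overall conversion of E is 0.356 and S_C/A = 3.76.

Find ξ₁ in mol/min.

ξ₁ = 146 mol/min

Conversion of E: E consumed = 0.356 × 518.7 = 184.7 mol/min = 1ξ₁ + 1ξ₂.
Selectivity: 1ξ₁ / (1ξ₂) = 3.76 → ξ₁ = 3.76 ξ₂.
Substitute: (1·3.76 + 1) ξ₂ = 184.7 → ξ₂ = 38.79 mol/min, ξ₁ = 145.9 mol/min.
Outlet amounts (n = n₀ + Σ ν·ξ):
  E: 518.7 − 1(145.9) − 1(38.79) = 334
  C: 0 + 1(145.9) = 145.9
  A: 0 + 1(38.79) = 38.79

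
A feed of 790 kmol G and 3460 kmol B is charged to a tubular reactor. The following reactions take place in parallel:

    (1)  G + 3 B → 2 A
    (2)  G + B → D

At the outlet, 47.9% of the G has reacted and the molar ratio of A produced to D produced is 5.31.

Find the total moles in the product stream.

3600 kmol

Conversion of G: G consumed = 0.479 × 790 = 378.4 kmol = 1ξ₁ + 1ξ₂.
Selectivity: 2ξ₁ / (1ξ₂) = 5.31 → ξ₁ = 2.655 ξ₂.
Substitute: (1·2.655 + 1) ξ₂ = 378.4 → ξ₂ = 103.5 kmol, ξ₁ = 274.9 kmol.
Outlet amounts (n = n₀ + Σ ν·ξ):
  G: 790 − 1(274.9) − 1(103.5) = 411.6
  B: 3460 − 3(274.9) − 1(103.5) = 2532
  A: 0 + 2(274.9) = 549.8
  D: 0 + 1(103.5) = 103.5
Total out = 411.6 + 2532 + 549.8 + 103.5 = 3597 kmol.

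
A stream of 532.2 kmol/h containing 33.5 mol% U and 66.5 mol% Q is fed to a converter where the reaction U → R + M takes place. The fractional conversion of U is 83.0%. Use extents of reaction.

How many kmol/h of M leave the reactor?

148 kmol/h

U reacted = 0.83 × 178.3 = 148 kmol/h; ν_U = −1, so ξ = 148/1 = 148 kmol/h.
Outlet amounts (n = n₀ + ν ξ):
  U: 178.3 − 1(148) = 30.31
  R: 0 + 1(148) = 148
  M: 0 + 1(148) = 148
  Q: 353.9 (inert)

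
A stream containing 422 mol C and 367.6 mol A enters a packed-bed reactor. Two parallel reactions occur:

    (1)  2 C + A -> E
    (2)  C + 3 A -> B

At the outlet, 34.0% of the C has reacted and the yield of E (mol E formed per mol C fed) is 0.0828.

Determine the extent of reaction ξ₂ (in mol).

Yield of E: 1ξ₁ / 422 = 0.0828 → ξ₁ = 34.94 mol.
Conversion of C: 2ξ₁ + 1ξ₂ = 0.34 × 422 = 143.5 → ξ₂ = 73.6 mol.
Outlet amounts (n = n₀ + Σ ν·ξ):
  C: 422 − 2(34.94) − 1(73.6) = 278.5
  A: 367.6 − 1(34.94) − 3(73.6) = 111.9
  E: 0 + 1(34.94) = 34.94
  B: 0 + 1(73.6) = 73.6

ξ₂ = 73.6 mol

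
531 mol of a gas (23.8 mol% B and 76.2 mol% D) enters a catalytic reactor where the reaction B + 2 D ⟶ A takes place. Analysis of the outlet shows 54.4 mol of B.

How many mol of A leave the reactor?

For B: n = n₀ − 1ξ → 54.4 = 126.4 − 1ξ, giving ξ = 71.98 mol.
Outlet amounts (n = n₀ + ν ξ):
  B: 126.4 − 1(71.98) = 54.4
  D: 404.6 − 2(71.98) = 260.7
  A: 0 + 1(71.98) = 71.98

72 mol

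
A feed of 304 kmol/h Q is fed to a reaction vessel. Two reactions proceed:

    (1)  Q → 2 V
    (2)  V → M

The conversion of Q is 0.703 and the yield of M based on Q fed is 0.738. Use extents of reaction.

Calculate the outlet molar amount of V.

203 kmol/h

Conversion of Q: Q consumed = 1ξ₁ = 0.703 × 304 → ξ₁ = 213.7 kmol/h.
Yield of M: 1ξ₂ / 304 = 0.738 → ξ₂ = 224.4 kmol/h.
Outlet amounts (n = n₀ + Σ ν·ξ):
  Q: 304 − 1(213.7) = 90.29
  V: 0 + 2(213.7) − 1(224.4) = 203.1
  M: 0 + 1(224.4) = 224.4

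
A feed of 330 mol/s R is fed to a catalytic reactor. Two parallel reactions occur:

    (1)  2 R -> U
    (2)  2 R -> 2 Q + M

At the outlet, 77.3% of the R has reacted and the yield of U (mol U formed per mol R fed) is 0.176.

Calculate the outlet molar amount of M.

69.5 mol/s

Yield of U: 1ξ₁ / 330 = 0.176 → ξ₁ = 58.08 mol/s.
Conversion of R: 2ξ₁ + 2ξ₂ = 0.773 × 330 = 255.1 → ξ₂ = 69.47 mol/s.
Outlet amounts (n = n₀ + Σ ν·ξ):
  R: 330 − 2(58.08) − 2(69.47) = 74.91
  U: 0 + 1(58.08) = 58.08
  Q: 0 + 2(69.47) = 138.9
  M: 0 + 1(69.47) = 69.47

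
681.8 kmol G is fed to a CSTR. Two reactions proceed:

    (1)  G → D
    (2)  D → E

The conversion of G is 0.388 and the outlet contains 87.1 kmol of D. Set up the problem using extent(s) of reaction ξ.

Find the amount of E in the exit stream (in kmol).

177 kmol

Conversion of G: G consumed = 1ξ₁ = 0.388 × 681.8 → ξ₁ = 264.5 kmol.
D balance: n_D = 0 + 1ξ₁ − 1ξ₂ = 87.1 → ξ₂ = (1·264.5 − 87.1)/1 = 177.4 kmol.
Outlet amounts (n = n₀ + Σ ν·ξ):
  G: 681.8 − 1(264.5) = 417.3
  D: 0 + 1(264.5) − 1(177.4) = 87.1
  E: 0 + 1(177.4) = 177.4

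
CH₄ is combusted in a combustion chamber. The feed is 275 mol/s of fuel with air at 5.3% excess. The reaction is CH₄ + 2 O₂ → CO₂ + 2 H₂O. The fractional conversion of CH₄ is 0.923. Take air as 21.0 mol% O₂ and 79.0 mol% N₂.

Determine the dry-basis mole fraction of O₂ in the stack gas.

0.0283

Stoichiometric O₂ = 2 × 275 = 550 mol/s; O₂ fed = 550 × 1.053 = 579.1 mol/s.
N₂ fed = 579.1 × 79/21 = 2179 mol/s.
Fuel reacted = 0.923 × 275 → ξ = 253.8 mol/s.
Outlet (n = n₀ + ν ξ):
  CH₄: 275 − 1(253.8) = 21.17
  O₂: 579.1 − 2(253.8) = 71.5
  N₂: 2179 (inert)
  CO₂: 0 + 1(253.8) = 253.8
  H₂O: 0 + 2(253.8) = 507.7
Dry total = 2525 mol/s; y_O₂ (dry) = 71.5 / 2525 = 0.02831.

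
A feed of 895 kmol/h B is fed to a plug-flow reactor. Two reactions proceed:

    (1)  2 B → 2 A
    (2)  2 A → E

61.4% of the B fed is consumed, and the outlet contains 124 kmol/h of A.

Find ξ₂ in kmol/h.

ξ₂ = 213 kmol/h

Conversion of B: B consumed = 2ξ₁ = 0.614 × 895 → ξ₁ = 274.8 kmol/h.
A balance: n_A = 0 + 2ξ₁ − 2ξ₂ = 124 → ξ₂ = (2·274.8 − 124)/2 = 212.8 kmol/h.
Outlet amounts (n = n₀ + Σ ν·ξ):
  B: 895 − 2(274.8) = 345.5
  A: 0 + 2(274.8) − 2(212.8) = 124
  E: 0 + 1(212.8) = 212.8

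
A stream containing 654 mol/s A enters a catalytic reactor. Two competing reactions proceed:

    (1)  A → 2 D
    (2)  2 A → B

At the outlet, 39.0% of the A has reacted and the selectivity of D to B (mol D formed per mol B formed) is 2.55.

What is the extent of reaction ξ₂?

Conversion of A: A consumed = 0.39 × 654 = 255.1 mol/s = 1ξ₁ + 2ξ₂.
Selectivity: 2ξ₁ / (1ξ₂) = 2.55 → ξ₁ = 1.275 ξ₂.
Substitute: (1·1.275 + 2) ξ₂ = 255.1 → ξ₂ = 77.88 mol/s, ξ₁ = 99.3 mol/s.
Outlet amounts (n = n₀ + Σ ν·ξ):
  A: 654 − 1(99.3) − 2(77.88) = 398.9
  D: 0 + 2(99.3) = 198.6
  B: 0 + 1(77.88) = 77.88

ξ₂ = 77.9 mol/s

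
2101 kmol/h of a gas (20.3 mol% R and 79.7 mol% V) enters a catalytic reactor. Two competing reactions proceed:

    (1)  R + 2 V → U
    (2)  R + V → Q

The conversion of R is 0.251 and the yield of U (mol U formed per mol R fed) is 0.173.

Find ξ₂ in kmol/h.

ξ₂ = 33.3 kmol/h

Yield of U: 1ξ₁ / 426.5 = 0.173 → ξ₁ = 73.79 kmol/h.
Conversion of R: 1ξ₁ + 1ξ₂ = 0.251 × 426.5 = 107.1 → ξ₂ = 33.27 kmol/h.
Outlet amounts (n = n₀ + Σ ν·ξ):
  R: 426.5 − 1(73.79) − 1(33.27) = 319.5
  V: 1674 − 2(73.79) − 1(33.27) = 1494
  U: 0 + 1(73.79) = 73.79
  Q: 0 + 1(33.27) = 33.27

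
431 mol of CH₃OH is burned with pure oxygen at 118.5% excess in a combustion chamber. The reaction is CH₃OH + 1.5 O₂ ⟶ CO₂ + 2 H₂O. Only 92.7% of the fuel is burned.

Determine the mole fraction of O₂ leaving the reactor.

0.398

Stoichiometric O₂ = 1.5 × 431 = 646.5 mol; O₂ fed = 646.5 × 2.185 = 1413 mol.
Fuel reacted = 0.927 × 431 → ξ = 399.5 mol.
Outlet (n = n₀ + ν ξ):
  CH₃OH: 431 − 1(399.5) = 31.46
  O₂: 1413 − 1.5(399.5) = 813.3
  CO₂: 0 + 1(399.5) = 399.5
  H₂O: 0 + 2(399.5) = 799.1
Total out = 2043 mol; y_O₂ = 813.3 / 2043 = 0.398.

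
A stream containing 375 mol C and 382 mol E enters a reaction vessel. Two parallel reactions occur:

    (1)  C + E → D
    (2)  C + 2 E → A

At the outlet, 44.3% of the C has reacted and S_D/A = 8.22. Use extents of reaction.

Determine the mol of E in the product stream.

198 mol

Conversion of C: C consumed = 0.443 × 375 = 166.1 mol = 1ξ₁ + 1ξ₂.
Selectivity: 1ξ₁ / (1ξ₂) = 8.22 → ξ₁ = 8.22 ξ₂.
Substitute: (1·8.22 + 1) ξ₂ = 166.1 → ξ₂ = 18.02 mol, ξ₁ = 148.1 mol.
Outlet amounts (n = n₀ + Σ ν·ξ):
  C: 375 − 1(148.1) − 1(18.02) = 208.9
  E: 382 − 1(148.1) − 2(18.02) = 197.9
  D: 0 + 1(148.1) = 148.1
  A: 0 + 1(18.02) = 18.02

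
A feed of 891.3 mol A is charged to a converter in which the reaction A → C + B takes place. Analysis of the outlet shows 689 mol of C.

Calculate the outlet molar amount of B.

For C: n = n₀ + 1ξ → 689 = 0 + 1ξ, giving ξ = 689 mol.
Outlet amounts (n = n₀ + ν ξ):
  A: 891.3 − 1(689) = 202.3
  C: 0 + 1(689) = 689
  B: 0 + 1(689) = 689

689 mol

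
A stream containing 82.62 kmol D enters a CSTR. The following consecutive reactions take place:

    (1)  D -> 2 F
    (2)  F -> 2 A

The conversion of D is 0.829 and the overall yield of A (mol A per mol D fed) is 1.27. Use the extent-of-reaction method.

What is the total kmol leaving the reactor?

Conversion of D: D consumed = 1ξ₁ = 0.829 × 82.62 → ξ₁ = 68.49 kmol.
Yield of A: 2ξ₂ / 82.62 = 1.27 → ξ₂ = 52.46 kmol.
Outlet amounts (n = n₀ + Σ ν·ξ):
  D: 82.62 − 1(68.49) = 14.13
  F: 0 + 2(68.49) − 1(52.46) = 84.52
  A: 0 + 2(52.46) = 104.9
Total out = 14.13 + 84.52 + 104.9 = 203.6 kmol.

204 kmol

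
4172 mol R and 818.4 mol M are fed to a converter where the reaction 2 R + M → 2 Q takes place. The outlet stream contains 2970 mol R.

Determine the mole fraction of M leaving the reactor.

0.0495

For R: n = n₀ − 2ξ → 2970 = 4172 − 2ξ, giving ξ = 601 mol.
Outlet amounts (n = n₀ + ν ξ):
  R: 4172 − 2(601) = 2970
  M: 818.4 − 1(601) = 217.4
  Q: 0 + 2(601) = 1202
Total out = 4389 mol; y_M = 217.4 / 4389 = 0.04953.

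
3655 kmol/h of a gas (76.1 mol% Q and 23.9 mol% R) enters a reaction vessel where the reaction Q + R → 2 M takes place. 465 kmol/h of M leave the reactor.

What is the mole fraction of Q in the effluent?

0.697

For M: n = n₀ + 2ξ → 465 = 0 + 2ξ, giving ξ = 232.5 kmol/h.
Outlet amounts (n = n₀ + ν ξ):
  Q: 2781 − 1(232.5) = 2549
  R: 873.5 − 1(232.5) = 641
  M: 0 + 2(232.5) = 465
Total out = 3655 kmol/h; y_Q = 2549 / 3655 = 0.6974.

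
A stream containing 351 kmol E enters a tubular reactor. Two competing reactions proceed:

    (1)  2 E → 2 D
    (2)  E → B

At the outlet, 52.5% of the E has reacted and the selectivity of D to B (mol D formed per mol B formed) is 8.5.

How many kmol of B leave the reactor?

19.4 kmol

Conversion of E: E consumed = 0.525 × 351 = 184.3 kmol = 2ξ₁ + 1ξ₂.
Selectivity: 2ξ₁ / (1ξ₂) = 8.5 → ξ₁ = 4.25 ξ₂.
Substitute: (2·4.25 + 1) ξ₂ = 184.3 → ξ₂ = 19.4 kmol, ξ₁ = 82.44 kmol.
Outlet amounts (n = n₀ + Σ ν·ξ):
  E: 351 − 2(82.44) − 1(19.4) = 166.7
  D: 0 + 2(82.44) = 164.9
  B: 0 + 1(19.4) = 19.4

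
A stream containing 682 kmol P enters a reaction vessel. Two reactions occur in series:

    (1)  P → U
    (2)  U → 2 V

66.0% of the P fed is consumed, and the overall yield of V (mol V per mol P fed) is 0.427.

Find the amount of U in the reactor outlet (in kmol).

Conversion of P: P consumed = 1ξ₁ = 0.66 × 682 → ξ₁ = 450.1 kmol.
Yield of V: 2ξ₂ / 682 = 0.427 → ξ₂ = 145.6 kmol.
Outlet amounts (n = n₀ + Σ ν·ξ):
  P: 682 − 1(450.1) = 231.9
  U: 0 + 1(450.1) − 1(145.6) = 304.5
  V: 0 + 2(145.6) = 291.2

305 kmol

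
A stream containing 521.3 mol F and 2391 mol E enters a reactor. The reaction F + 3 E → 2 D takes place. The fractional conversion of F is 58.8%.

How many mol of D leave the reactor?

F reacted = 0.588 × 521.3 = 306.5 mol; ν_F = −1, so ξ = 306.5/1 = 306.5 mol.
Outlet amounts (n = n₀ + ν ξ):
  F: 521.3 − 1(306.5) = 214.8
  E: 2391 − 3(306.5) = 1471
  D: 0 + 2(306.5) = 613

613 mol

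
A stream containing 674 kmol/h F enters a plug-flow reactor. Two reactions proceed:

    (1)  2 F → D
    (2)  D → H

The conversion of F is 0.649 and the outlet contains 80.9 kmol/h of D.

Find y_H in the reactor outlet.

0.303

Conversion of F: F consumed = 2ξ₁ = 0.649 × 674 → ξ₁ = 218.7 kmol/h.
D balance: n_D = 0 + 1ξ₁ − 1ξ₂ = 80.9 → ξ₂ = (1·218.7 − 80.9)/1 = 137.8 kmol/h.
Outlet amounts (n = n₀ + Σ ν·ξ):
  F: 674 − 2(218.7) = 236.6
  D: 0 + 1(218.7) − 1(137.8) = 80.9
  H: 0 + 1(137.8) = 137.8
Total out = 455.3 kmol/h; y_H = 137.8 / 455.3 = 0.3027.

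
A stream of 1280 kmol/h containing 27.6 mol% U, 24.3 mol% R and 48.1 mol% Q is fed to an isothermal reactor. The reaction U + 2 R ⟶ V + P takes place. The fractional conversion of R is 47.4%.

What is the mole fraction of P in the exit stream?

0.0611

R reacted = 0.474 × 311 = 147.4 kmol/h; ν_R = −2, so ξ = 147.4/2 = 73.72 kmol/h.
Outlet amounts (n = n₀ + ν ξ):
  U: 353.3 − 1(73.72) = 279.6
  R: 311 − 2(73.72) = 163.6
  V: 0 + 1(73.72) = 73.72
  P: 0 + 1(73.72) = 73.72
  Q: 615.7 (inert)
Total out = 1206 kmol/h; y_P = 73.72 / 1206 = 0.06111.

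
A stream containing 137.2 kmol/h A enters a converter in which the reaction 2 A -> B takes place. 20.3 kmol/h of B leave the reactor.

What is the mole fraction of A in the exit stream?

For B: n = n₀ + 1ξ → 20.3 = 0 + 1ξ, giving ξ = 20.3 kmol/h.
Outlet amounts (n = n₀ + ν ξ):
  A: 137.2 − 2(20.3) = 96.6
  B: 0 + 1(20.3) = 20.3
Total out = 116.9 kmol/h; y_A = 96.6 / 116.9 = 0.8263.

0.826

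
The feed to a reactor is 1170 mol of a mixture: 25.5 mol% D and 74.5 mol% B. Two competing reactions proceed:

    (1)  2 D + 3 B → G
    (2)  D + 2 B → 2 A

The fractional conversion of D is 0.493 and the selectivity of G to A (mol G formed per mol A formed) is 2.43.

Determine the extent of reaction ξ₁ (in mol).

ξ₁ = 66.7 mol

Conversion of D: D consumed = 0.493 × 298.4 = 147.1 mol = 2ξ₁ + 1ξ₂.
Selectivity: 1ξ₁ / (2ξ₂) = 2.43 → ξ₁ = 4.86 ξ₂.
Substitute: (2·4.86 + 1) ξ₂ = 147.1 → ξ₂ = 13.72 mol, ξ₁ = 66.68 mol.
Outlet amounts (n = n₀ + Σ ν·ξ):
  D: 298.4 − 2(66.68) − 1(13.72) = 151.3
  B: 871.6 − 3(66.68) − 2(13.72) = 644.2
  G: 0 + 1(66.68) = 66.68
  A: 0 + 2(13.72) = 27.44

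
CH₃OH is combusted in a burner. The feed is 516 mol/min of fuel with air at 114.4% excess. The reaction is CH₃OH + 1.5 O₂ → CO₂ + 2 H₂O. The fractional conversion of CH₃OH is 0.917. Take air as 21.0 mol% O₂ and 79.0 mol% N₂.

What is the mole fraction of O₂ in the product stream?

Stoichiometric O₂ = 1.5 × 516 = 774 mol/min; O₂ fed = 774 × 2.144 = 1659 mol/min.
N₂ fed = 1659 × 79/21 = 6243 mol/min.
Fuel reacted = 0.917 × 516 → ξ = 473.2 mol/min.
Outlet (n = n₀ + ν ξ):
  CH₃OH: 516 − 1(473.2) = 42.83
  O₂: 1659 − 1.5(473.2) = 949.7
  N₂: 6243 (inert)
  CO₂: 0 + 1(473.2) = 473.2
  H₂O: 0 + 2(473.2) = 946.3
Total out = 8655 mol/min; y_O₂ = 949.7 / 8655 = 0.1097.

0.11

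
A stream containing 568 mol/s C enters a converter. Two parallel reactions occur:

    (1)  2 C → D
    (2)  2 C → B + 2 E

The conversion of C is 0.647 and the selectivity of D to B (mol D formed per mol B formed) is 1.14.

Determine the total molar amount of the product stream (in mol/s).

Conversion of C: C consumed = 0.647 × 568 = 367.5 mol/s = 2ξ₁ + 2ξ₂.
Selectivity: 1ξ₁ / (1ξ₂) = 1.14 → ξ₁ = 1.14 ξ₂.
Substitute: (2·1.14 + 2) ξ₂ = 367.5 → ξ₂ = 85.86 mol/s, ξ₁ = 97.88 mol/s.
Outlet amounts (n = n₀ + Σ ν·ξ):
  C: 568 − 2(97.88) − 2(85.86) = 200.5
  D: 0 + 1(97.88) = 97.88
  B: 0 + 1(85.86) = 85.86
  E: 0 + 2(85.86) = 171.7
Total out = 200.5 + 97.88 + 85.86 + 171.7 = 556 mol/s.

556 mol/s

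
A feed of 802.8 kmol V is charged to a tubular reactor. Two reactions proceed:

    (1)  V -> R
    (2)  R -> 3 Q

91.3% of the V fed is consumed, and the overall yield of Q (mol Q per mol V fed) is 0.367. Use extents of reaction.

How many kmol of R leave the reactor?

635 kmol

Conversion of V: V consumed = 1ξ₁ = 0.913 × 802.8 → ξ₁ = 733 kmol.
Yield of Q: 3ξ₂ / 802.8 = 0.367 → ξ₂ = 98.21 kmol.
Outlet amounts (n = n₀ + Σ ν·ξ):
  V: 802.8 − 1(733) = 69.84
  R: 0 + 1(733) − 1(98.21) = 634.7
  Q: 0 + 3(98.21) = 294.6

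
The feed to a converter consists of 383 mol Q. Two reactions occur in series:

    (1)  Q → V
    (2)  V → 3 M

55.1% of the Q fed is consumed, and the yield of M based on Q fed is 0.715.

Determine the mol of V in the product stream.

Conversion of Q: Q consumed = 1ξ₁ = 0.551 × 383 → ξ₁ = 211 mol.
Yield of M: 3ξ₂ / 383 = 0.715 → ξ₂ = 91.28 mol.
Outlet amounts (n = n₀ + Σ ν·ξ):
  Q: 383 − 1(211) = 172
  V: 0 + 1(211) − 1(91.28) = 119.8
  M: 0 + 3(91.28) = 273.8

120 mol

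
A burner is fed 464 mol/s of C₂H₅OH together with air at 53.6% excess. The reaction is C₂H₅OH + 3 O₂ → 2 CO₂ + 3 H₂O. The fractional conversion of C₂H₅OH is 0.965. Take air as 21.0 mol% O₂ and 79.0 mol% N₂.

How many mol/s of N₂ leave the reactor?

Stoichiometric O₂ = 3 × 464 = 1392 mol/s; O₂ fed = 1392 × 1.536 = 2138 mol/s.
N₂ fed = 2138 × 79/21 = 8043 mol/s.
Fuel reacted = 0.965 × 464 → ξ = 447.8 mol/s.
Outlet (n = n₀ + ν ξ):
  C₂H₅OH: 464 − 1(447.8) = 16.24
  O₂: 2138 − 3(447.8) = 794.8
  N₂: 8043 (inert)
  CO₂: 0 + 2(447.8) = 895.5
  H₂O: 0 + 3(447.8) = 1343

8040 mol/s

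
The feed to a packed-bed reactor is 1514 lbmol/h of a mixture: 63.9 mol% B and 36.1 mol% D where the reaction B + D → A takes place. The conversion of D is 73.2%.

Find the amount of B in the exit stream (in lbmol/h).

D reacted = 0.732 × 546.6 = 400.1 lbmol/h; ν_D = −1, so ξ = 400.1/1 = 400.1 lbmol/h.
Outlet amounts (n = n₀ + ν ξ):
  B: 967.4 − 1(400.1) = 567.4
  D: 546.6 − 1(400.1) = 146.5
  A: 0 + 1(400.1) = 400.1

567 lbmol/h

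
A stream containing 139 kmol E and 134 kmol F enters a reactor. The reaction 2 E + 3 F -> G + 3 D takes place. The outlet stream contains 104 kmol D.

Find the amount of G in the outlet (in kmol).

34.7 kmol

For D: n = n₀ + 3ξ → 104 = 0 + 3ξ, giving ξ = 34.67 kmol.
Outlet amounts (n = n₀ + ν ξ):
  E: 139 − 2(34.67) = 69.67
  F: 134 − 3(34.67) = 30
  G: 0 + 1(34.67) = 34.67
  D: 0 + 3(34.67) = 104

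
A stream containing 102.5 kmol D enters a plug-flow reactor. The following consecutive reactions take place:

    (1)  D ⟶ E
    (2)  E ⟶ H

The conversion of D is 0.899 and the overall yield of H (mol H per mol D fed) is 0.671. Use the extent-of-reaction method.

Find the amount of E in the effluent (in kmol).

23.4 kmol

Conversion of D: D consumed = 1ξ₁ = 0.899 × 102.5 → ξ₁ = 92.15 kmol.
Yield of H: 1ξ₂ / 102.5 = 0.671 → ξ₂ = 68.78 kmol.
Outlet amounts (n = n₀ + Σ ν·ξ):
  D: 102.5 − 1(92.15) = 10.35
  E: 0 + 1(92.15) − 1(68.78) = 23.37
  H: 0 + 1(68.78) = 68.78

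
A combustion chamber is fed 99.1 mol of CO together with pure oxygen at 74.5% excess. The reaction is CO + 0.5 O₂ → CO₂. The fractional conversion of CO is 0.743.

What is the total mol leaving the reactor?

149 mol

Stoichiometric O₂ = 0.5 × 99.1 = 49.55 mol; O₂ fed = 49.55 × 1.745 = 86.46 mol.
Fuel reacted = 0.743 × 99.1 → ξ = 73.63 mol.
Outlet (n = n₀ + ν ξ):
  CO: 99.1 − 1(73.63) = 25.47
  O₂: 86.46 − 0.5(73.63) = 49.65
  CO₂: 0 + 1(73.63) = 73.63
Total out = 25.47 + 49.65 + 73.63 = 148.7 mol.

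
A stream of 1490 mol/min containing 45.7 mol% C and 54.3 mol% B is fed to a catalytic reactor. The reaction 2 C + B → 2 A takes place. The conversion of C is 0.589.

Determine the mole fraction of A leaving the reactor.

C reacted = 0.589 × 680.9 = 401.1 mol/min; ν_C = −2, so ξ = 401.1/2 = 200.5 mol/min.
Outlet amounts (n = n₀ + ν ξ):
  C: 680.9 − 2(200.5) = 279.9
  B: 809.1 − 1(200.5) = 608.5
  A: 0 + 2(200.5) = 401.1
Total out = 1289 mol/min; y_A = 401.1 / 1289 = 0.311.

0.311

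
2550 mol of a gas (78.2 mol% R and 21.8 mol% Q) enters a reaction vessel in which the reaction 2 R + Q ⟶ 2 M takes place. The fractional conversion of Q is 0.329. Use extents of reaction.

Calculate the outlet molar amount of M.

Q reacted = 0.329 × 555.9 = 182.9 mol; ν_Q = −1, so ξ = 182.9/1 = 182.9 mol.
Outlet amounts (n = n₀ + ν ξ):
  R: 1994 − 2(182.9) = 1628
  Q: 555.9 − 1(182.9) = 373
  M: 0 + 2(182.9) = 365.8

366 mol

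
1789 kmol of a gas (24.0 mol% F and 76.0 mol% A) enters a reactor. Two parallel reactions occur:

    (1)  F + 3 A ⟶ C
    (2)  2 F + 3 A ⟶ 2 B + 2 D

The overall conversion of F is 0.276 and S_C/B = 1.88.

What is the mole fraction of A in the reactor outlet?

0.694

Conversion of F: F consumed = 0.276 × 429.4 = 118.5 kmol = 1ξ₁ + 2ξ₂.
Selectivity: 1ξ₁ / (2ξ₂) = 1.88 → ξ₁ = 3.76 ξ₂.
Substitute: (1·3.76 + 2) ξ₂ = 118.5 → ξ₂ = 20.57 kmol, ξ₁ = 77.36 kmol.
Outlet amounts (n = n₀ + Σ ν·ξ):
  F: 429.4 − 1(77.36) − 2(20.57) = 310.9
  A: 1360 − 3(77.36) − 3(20.57) = 1066
  C: 0 + 1(77.36) = 77.36
  B: 0 + 2(20.57) = 41.15
  D: 0 + 2(20.57) = 41.15
Total out = 1536 kmol; y_A = 1066 / 1536 = 0.6938.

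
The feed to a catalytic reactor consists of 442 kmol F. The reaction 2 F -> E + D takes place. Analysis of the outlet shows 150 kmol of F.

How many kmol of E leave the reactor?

For F: n = n₀ − 2ξ → 150 = 442 − 2ξ, giving ξ = 146 kmol.
Outlet amounts (n = n₀ + ν ξ):
  F: 442 − 2(146) = 150
  E: 0 + 1(146) = 146
  D: 0 + 1(146) = 146

146 kmol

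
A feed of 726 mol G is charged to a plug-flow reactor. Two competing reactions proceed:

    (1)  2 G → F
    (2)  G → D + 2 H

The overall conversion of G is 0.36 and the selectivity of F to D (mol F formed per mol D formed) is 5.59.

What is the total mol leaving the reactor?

Conversion of G: G consumed = 0.36 × 726 = 261.4 mol = 2ξ₁ + 1ξ₂.
Selectivity: 1ξ₁ / (1ξ₂) = 5.59 → ξ₁ = 5.59 ξ₂.
Substitute: (2·5.59 + 1) ξ₂ = 261.4 → ξ₂ = 21.46 mol, ξ₁ = 120 mol.
Outlet amounts (n = n₀ + Σ ν·ξ):
  G: 726 − 2(120) − 1(21.46) = 464.6
  F: 0 + 1(120) = 120
  D: 0 + 1(21.46) = 21.46
  H: 0 + 2(21.46) = 42.92
Total out = 464.6 + 120 + 21.46 + 42.92 = 649 mol.

649 mol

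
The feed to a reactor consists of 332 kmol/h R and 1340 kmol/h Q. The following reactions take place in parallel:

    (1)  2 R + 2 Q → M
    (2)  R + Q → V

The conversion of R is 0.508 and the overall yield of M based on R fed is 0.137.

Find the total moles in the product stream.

1460 kmol/h

Yield of M: 1ξ₁ / 332 = 0.137 → ξ₁ = 45.48 kmol/h.
Conversion of R: 2ξ₁ + 1ξ₂ = 0.508 × 332 = 168.7 → ξ₂ = 77.69 kmol/h.
Outlet amounts (n = n₀ + Σ ν·ξ):
  R: 332 − 2(45.48) − 1(77.69) = 163.3
  Q: 1340 − 2(45.48) − 1(77.69) = 1171
  M: 0 + 1(45.48) = 45.48
  V: 0 + 1(77.69) = 77.69
Total out = 163.3 + 1171 + 45.48 + 77.69 = 1458 kmol/h.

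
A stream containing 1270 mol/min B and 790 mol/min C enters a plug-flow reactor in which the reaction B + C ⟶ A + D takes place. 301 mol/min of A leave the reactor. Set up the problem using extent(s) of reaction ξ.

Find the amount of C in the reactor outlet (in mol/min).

489 mol/min

For A: n = n₀ + 1ξ → 301 = 0 + 1ξ, giving ξ = 301 mol/min.
Outlet amounts (n = n₀ + ν ξ):
  B: 1270 − 1(301) = 969
  C: 790 − 1(301) = 489
  A: 0 + 1(301) = 301
  D: 0 + 1(301) = 301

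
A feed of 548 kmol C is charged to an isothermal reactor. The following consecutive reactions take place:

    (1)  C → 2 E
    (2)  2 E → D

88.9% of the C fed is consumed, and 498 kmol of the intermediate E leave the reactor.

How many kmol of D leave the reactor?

Conversion of C: C consumed = 1ξ₁ = 0.889 × 548 → ξ₁ = 487.2 kmol.
E balance: n_E = 0 + 2ξ₁ − 2ξ₂ = 498 → ξ₂ = (2·487.2 − 498)/2 = 238.2 kmol.
Outlet amounts (n = n₀ + Σ ν·ξ):
  C: 548 − 1(487.2) = 60.83
  E: 0 + 2(487.2) − 2(238.2) = 498
  D: 0 + 1(238.2) = 238.2

238 kmol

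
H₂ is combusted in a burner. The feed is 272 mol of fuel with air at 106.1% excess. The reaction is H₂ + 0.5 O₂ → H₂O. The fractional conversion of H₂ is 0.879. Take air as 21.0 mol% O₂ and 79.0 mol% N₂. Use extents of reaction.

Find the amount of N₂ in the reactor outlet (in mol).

Stoichiometric O₂ = 0.5 × 272 = 136 mol; O₂ fed = 136 × 2.061 = 280.3 mol.
N₂ fed = 280.3 × 79/21 = 1054 mol.
Fuel reacted = 0.879 × 272 → ξ = 239.1 mol.
Outlet (n = n₀ + ν ξ):
  H₂: 272 − 1(239.1) = 32.91
  O₂: 280.3 − 0.5(239.1) = 160.8
  N₂: 1054 (inert)
  H₂O: 0 + 1(239.1) = 239.1

1050 mol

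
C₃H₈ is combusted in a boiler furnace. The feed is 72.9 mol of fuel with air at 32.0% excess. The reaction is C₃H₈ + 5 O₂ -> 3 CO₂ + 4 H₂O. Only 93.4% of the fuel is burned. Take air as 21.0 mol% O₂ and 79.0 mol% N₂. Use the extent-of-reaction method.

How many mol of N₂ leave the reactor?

Stoichiometric O₂ = 5 × 72.9 = 364.5 mol; O₂ fed = 364.5 × 1.320 = 481.1 mol.
N₂ fed = 481.1 × 79/21 = 1810 mol.
Fuel reacted = 0.934 × 72.9 → ξ = 68.09 mol.
Outlet (n = n₀ + ν ξ):
  C₃H₈: 72.9 − 1(68.09) = 4.811
  O₂: 481.1 − 5(68.09) = 140.7
  N₂: 1810 (inert)
  CO₂: 0 + 3(68.09) = 204.3
  H₂O: 0 + 4(68.09) = 272.4

1810 mol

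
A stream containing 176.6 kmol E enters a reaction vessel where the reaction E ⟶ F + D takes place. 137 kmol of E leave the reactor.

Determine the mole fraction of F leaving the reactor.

For E: n = n₀ − 1ξ → 137 = 176.6 − 1ξ, giving ξ = 39.6 kmol.
Outlet amounts (n = n₀ + ν ξ):
  E: 176.6 − 1(39.6) = 137
  F: 0 + 1(39.6) = 39.6
  D: 0 + 1(39.6) = 39.6
Total out = 216.2 kmol; y_F = 39.6 / 216.2 = 0.1832.

0.183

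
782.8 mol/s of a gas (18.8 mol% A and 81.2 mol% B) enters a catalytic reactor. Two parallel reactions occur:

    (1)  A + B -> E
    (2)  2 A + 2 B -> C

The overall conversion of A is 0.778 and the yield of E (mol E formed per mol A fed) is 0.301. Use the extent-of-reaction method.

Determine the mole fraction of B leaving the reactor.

Yield of E: 1ξ₁ / 147.2 = 0.301 → ξ₁ = 44.3 mol/s.
Conversion of A: 1ξ₁ + 2ξ₂ = 0.778 × 147.2 = 114.5 → ξ₂ = 35.1 mol/s.
Outlet amounts (n = n₀ + Σ ν·ξ):
  A: 147.2 − 1(44.3) − 2(35.1) = 32.67
  B: 635.6 − 1(44.3) − 2(35.1) = 521.1
  E: 0 + 1(44.3) = 44.3
  C: 0 + 1(35.1) = 35.1
Total out = 633.2 mol/s; y_B = 521.1 / 633.2 = 0.823.

0.823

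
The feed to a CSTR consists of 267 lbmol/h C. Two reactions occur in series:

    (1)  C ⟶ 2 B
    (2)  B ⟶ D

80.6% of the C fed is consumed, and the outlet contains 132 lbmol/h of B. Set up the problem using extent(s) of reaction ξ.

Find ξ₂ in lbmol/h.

Conversion of C: C consumed = 1ξ₁ = 0.806 × 267 → ξ₁ = 215.2 lbmol/h.
B balance: n_B = 0 + 2ξ₁ − 1ξ₂ = 132 → ξ₂ = (2·215.2 − 132)/1 = 298.4 lbmol/h.
Outlet amounts (n = n₀ + Σ ν·ξ):
  C: 267 − 1(215.2) = 51.8
  B: 0 + 2(215.2) − 1(298.4) = 132
  D: 0 + 1(298.4) = 298.4

ξ₂ = 298 lbmol/h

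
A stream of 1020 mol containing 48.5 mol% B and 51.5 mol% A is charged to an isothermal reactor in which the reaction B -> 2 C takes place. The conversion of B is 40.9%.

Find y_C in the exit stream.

B reacted = 0.409 × 494.7 = 202.3 mol; ν_B = −1, so ξ = 202.3/1 = 202.3 mol.
Outlet amounts (n = n₀ + ν ξ):
  B: 494.7 − 1(202.3) = 292.4
  C: 0 + 2(202.3) = 404.7
  A: 525.3 (inert)
Total out = 1222 mol; y_C = 404.7 / 1222 = 0.3311.

0.331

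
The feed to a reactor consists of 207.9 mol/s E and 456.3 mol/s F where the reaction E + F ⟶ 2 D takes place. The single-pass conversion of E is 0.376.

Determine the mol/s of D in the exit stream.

E reacted = 0.376 × 207.9 = 78.17 mol/s; ν_E = −1, so ξ = 78.17/1 = 78.17 mol/s.
Outlet amounts (n = n₀ + ν ξ):
  E: 207.9 − 1(78.17) = 129.7
  F: 456.3 − 1(78.17) = 378.1
  D: 0 + 2(78.17) = 156.3

156 mol/s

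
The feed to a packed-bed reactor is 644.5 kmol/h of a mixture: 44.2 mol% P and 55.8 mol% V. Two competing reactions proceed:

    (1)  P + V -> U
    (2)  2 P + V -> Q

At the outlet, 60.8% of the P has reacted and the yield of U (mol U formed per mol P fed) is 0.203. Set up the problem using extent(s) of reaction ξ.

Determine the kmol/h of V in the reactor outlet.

244 kmol/h

Yield of U: 1ξ₁ / 284.9 = 0.203 → ξ₁ = 57.83 kmol/h.
Conversion of P: 1ξ₁ + 2ξ₂ = 0.608 × 284.9 = 173.2 → ξ₂ = 57.69 kmol/h.
Outlet amounts (n = n₀ + Σ ν·ξ):
  P: 284.9 − 1(57.83) − 2(57.69) = 111.7
  V: 359.6 − 1(57.83) − 1(57.69) = 244.1
  U: 0 + 1(57.83) = 57.83
  Q: 0 + 1(57.69) = 57.69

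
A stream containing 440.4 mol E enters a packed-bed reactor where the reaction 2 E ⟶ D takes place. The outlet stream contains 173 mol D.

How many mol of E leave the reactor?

94.4 mol

For D: n = n₀ + 1ξ → 173 = 0 + 1ξ, giving ξ = 173 mol.
Outlet amounts (n = n₀ + ν ξ):
  E: 440.4 − 2(173) = 94.4
  D: 0 + 1(173) = 173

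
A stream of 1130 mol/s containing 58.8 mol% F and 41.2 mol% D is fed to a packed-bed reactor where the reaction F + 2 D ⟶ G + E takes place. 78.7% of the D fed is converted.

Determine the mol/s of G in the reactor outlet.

D reacted = 0.787 × 465.6 = 366.4 mol/s; ν_D = −2, so ξ = 366.4/2 = 183.2 mol/s.
Outlet amounts (n = n₀ + ν ξ):
  F: 664.4 − 1(183.2) = 481.2
  D: 465.6 − 2(183.2) = 99.16
  G: 0 + 1(183.2) = 183.2
  E: 0 + 1(183.2) = 183.2

183 mol/s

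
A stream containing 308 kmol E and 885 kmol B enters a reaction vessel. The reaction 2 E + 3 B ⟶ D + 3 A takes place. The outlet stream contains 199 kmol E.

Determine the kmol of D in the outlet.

54.5 kmol

For E: n = n₀ − 2ξ → 199 = 308 − 2ξ, giving ξ = 54.5 kmol.
Outlet amounts (n = n₀ + ν ξ):
  E: 308 − 2(54.5) = 199
  B: 885 − 3(54.5) = 721.5
  D: 0 + 1(54.5) = 54.5
  A: 0 + 3(54.5) = 163.5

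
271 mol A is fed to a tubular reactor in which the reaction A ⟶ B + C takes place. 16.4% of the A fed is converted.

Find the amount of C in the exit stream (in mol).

44.4 mol

A reacted = 0.164 × 271 = 44.44 mol; ν_A = −1, so ξ = 44.44/1 = 44.44 mol.
Outlet amounts (n = n₀ + ν ξ):
  A: 271 − 1(44.44) = 226.6
  B: 0 + 1(44.44) = 44.44
  C: 0 + 1(44.44) = 44.44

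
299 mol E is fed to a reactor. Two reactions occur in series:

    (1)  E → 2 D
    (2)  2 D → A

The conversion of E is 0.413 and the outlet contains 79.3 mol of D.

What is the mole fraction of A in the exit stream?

0.248

Conversion of E: E consumed = 1ξ₁ = 0.413 × 299 → ξ₁ = 123.5 mol.
D balance: n_D = 0 + 2ξ₁ − 2ξ₂ = 79.3 → ξ₂ = (2·123.5 − 79.3)/2 = 83.84 mol.
Outlet amounts (n = n₀ + Σ ν·ξ):
  E: 299 − 1(123.5) = 175.5
  D: 0 + 2(123.5) − 2(83.84) = 79.3
  A: 0 + 1(83.84) = 83.84
Total out = 338.6 mol; y_A = 83.84 / 338.6 = 0.2476.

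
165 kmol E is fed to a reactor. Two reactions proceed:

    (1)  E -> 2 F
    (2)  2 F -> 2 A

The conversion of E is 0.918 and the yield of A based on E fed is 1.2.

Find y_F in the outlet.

0.332

Conversion of E: E consumed = 1ξ₁ = 0.918 × 165 → ξ₁ = 151.5 kmol.
Yield of A: 2ξ₂ / 165 = 1.2 → ξ₂ = 99 kmol.
Outlet amounts (n = n₀ + Σ ν·ξ):
  E: 165 − 1(151.5) = 13.53
  F: 0 + 2(151.5) − 2(99) = 104.9
  A: 0 + 2(99) = 198
Total out = 316.5 kmol; y_F = 104.9 / 316.5 = 0.3316.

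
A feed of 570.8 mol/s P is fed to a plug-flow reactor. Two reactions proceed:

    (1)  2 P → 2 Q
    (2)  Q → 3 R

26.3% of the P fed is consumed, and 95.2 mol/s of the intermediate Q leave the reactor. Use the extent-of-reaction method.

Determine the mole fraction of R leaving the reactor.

Conversion of P: P consumed = 2ξ₁ = 0.263 × 570.8 → ξ₁ = 75.06 mol/s.
Q balance: n_Q = 0 + 2ξ₁ − 1ξ₂ = 95.2 → ξ₂ = (2·75.06 − 95.2)/1 = 54.92 mol/s.
Outlet amounts (n = n₀ + Σ ν·ξ):
  P: 570.8 − 2(75.06) = 420.7
  Q: 0 + 2(75.06) − 1(54.92) = 95.2
  R: 0 + 3(54.92) = 164.8
Total out = 680.6 mol/s; y_R = 164.8 / 680.6 = 0.2421.

0.242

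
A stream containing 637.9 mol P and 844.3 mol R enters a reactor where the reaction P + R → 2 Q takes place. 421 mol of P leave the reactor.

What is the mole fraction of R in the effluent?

0.423

For P: n = n₀ − 1ξ → 421 = 637.9 − 1ξ, giving ξ = 216.9 mol.
Outlet amounts (n = n₀ + ν ξ):
  P: 637.9 − 1(216.9) = 421
  R: 844.3 − 1(216.9) = 627.4
  Q: 0 + 2(216.9) = 433.8
Total out = 1482 mol; y_R = 627.4 / 1482 = 0.4233.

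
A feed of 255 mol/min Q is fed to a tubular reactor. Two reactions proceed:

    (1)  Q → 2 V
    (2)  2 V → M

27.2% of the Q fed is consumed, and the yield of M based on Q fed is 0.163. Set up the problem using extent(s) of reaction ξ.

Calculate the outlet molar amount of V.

55.6 mol/min

Conversion of Q: Q consumed = 1ξ₁ = 0.272 × 255 → ξ₁ = 69.36 mol/min.
Yield of M: 1ξ₂ / 255 = 0.163 → ξ₂ = 41.57 mol/min.
Outlet amounts (n = n₀ + Σ ν·ξ):
  Q: 255 − 1(69.36) = 185.6
  V: 0 + 2(69.36) − 2(41.57) = 55.59
  M: 0 + 1(41.57) = 41.57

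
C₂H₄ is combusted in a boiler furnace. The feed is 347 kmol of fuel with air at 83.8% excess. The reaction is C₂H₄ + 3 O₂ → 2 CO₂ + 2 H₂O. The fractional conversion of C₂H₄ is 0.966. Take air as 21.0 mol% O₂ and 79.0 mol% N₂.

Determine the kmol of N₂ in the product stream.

7200 kmol

Stoichiometric O₂ = 3 × 347 = 1041 kmol; O₂ fed = 1041 × 1.838 = 1913 kmol.
N₂ fed = 1913 × 79/21 = 7198 kmol.
Fuel reacted = 0.966 × 347 → ξ = 335.2 kmol.
Outlet (n = n₀ + ν ξ):
  C₂H₄: 347 − 1(335.2) = 11.8
  O₂: 1913 − 3(335.2) = 907.8
  N₂: 7198 (inert)
  CO₂: 0 + 2(335.2) = 670.4
  H₂O: 0 + 2(335.2) = 670.4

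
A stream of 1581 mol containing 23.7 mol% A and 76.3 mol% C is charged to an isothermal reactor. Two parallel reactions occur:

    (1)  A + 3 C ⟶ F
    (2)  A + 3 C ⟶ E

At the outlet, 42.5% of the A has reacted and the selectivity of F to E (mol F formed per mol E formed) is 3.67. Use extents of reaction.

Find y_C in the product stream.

Conversion of A: A consumed = 0.425 × 374.7 = 159.2 mol = 1ξ₁ + 1ξ₂.
Selectivity: 1ξ₁ / (1ξ₂) = 3.67 → ξ₁ = 3.67 ξ₂.
Substitute: (1·3.67 + 1) ξ₂ = 159.2 → ξ₂ = 34.1 mol, ξ₁ = 125.1 mol.
Outlet amounts (n = n₀ + Σ ν·ξ):
  A: 374.7 − 1(125.1) − 1(34.1) = 215.5
  C: 1206 − 3(125.1) − 3(34.1) = 728.6
  F: 0 + 1(125.1) = 125.1
  E: 0 + 1(34.1) = 34.1
Total out = 1103 mol; y_C = 728.6 / 1103 = 0.6604.

0.66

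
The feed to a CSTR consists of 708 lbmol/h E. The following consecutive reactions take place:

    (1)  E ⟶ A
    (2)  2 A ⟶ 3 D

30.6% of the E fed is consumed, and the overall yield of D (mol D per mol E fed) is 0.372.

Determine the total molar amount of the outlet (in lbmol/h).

Conversion of E: E consumed = 1ξ₁ = 0.306 × 708 → ξ₁ = 216.6 lbmol/h.
Yield of D: 3ξ₂ / 708 = 0.372 → ξ₂ = 87.79 lbmol/h.
Outlet amounts (n = n₀ + Σ ν·ξ):
  E: 708 − 1(216.6) = 491.4
  A: 0 + 1(216.6) − 2(87.79) = 41.06
  D: 0 + 3(87.79) = 263.4
Total out = 491.4 + 41.06 + 263.4 = 795.8 lbmol/h.

796 lbmol/h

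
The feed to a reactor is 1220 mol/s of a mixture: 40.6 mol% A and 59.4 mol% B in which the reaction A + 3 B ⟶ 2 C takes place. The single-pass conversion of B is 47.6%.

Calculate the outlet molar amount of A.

B reacted = 0.476 × 724.7 = 344.9 mol/s; ν_B = −3, so ξ = 344.9/3 = 115 mol/s.
Outlet amounts (n = n₀ + ν ξ):
  A: 495.3 − 1(115) = 380.3
  B: 724.7 − 3(115) = 379.7
  C: 0 + 2(115) = 230

380 mol/s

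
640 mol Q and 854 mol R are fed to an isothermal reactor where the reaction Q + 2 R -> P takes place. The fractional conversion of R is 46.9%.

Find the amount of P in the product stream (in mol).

200 mol

R reacted = 0.469 × 854 = 400.5 mol; ν_R = −2, so ξ = 400.5/2 = 200.3 mol.
Outlet amounts (n = n₀ + ν ξ):
  Q: 640 − 1(200.3) = 439.7
  R: 854 − 2(200.3) = 453.5
  P: 0 + 1(200.3) = 200.3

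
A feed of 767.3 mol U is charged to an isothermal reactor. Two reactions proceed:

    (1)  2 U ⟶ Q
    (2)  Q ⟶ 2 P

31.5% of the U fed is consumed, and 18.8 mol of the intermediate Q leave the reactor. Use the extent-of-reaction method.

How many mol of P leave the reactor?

Conversion of U: U consumed = 2ξ₁ = 0.315 × 767.3 → ξ₁ = 120.8 mol.
Q balance: n_Q = 0 + 1ξ₁ − 1ξ₂ = 18.8 → ξ₂ = (1·120.8 − 18.8)/1 = 102 mol.
Outlet amounts (n = n₀ + Σ ν·ξ):
  U: 767.3 − 2(120.8) = 525.6
  Q: 0 + 1(120.8) − 1(102) = 18.8
  P: 0 + 2(102) = 204.1

204 mol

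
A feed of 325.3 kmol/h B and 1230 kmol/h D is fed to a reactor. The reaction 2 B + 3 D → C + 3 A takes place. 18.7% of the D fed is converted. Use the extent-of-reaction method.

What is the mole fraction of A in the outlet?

0.156

D reacted = 0.187 × 1230 = 230 kmol/h; ν_D = −3, so ξ = 230/3 = 76.67 kmol/h.
Outlet amounts (n = n₀ + ν ξ):
  B: 325.3 − 2(76.67) = 172
  D: 1230 − 3(76.67) = 1000
  C: 0 + 1(76.67) = 76.67
  A: 0 + 3(76.67) = 230
Total out = 1479 kmol/h; y_A = 230 / 1479 = 0.1556.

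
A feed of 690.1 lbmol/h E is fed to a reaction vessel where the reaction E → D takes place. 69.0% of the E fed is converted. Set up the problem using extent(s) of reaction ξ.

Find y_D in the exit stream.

E reacted = 0.69 × 690.1 = 476.2 lbmol/h; ν_E = −1, so ξ = 476.2/1 = 476.2 lbmol/h.
Outlet amounts (n = n₀ + ν ξ):
  E: 690.1 − 1(476.2) = 213.9
  D: 0 + 1(476.2) = 476.2
Total out = 690.1 lbmol/h; y_D = 476.2 / 690.1 = 0.69.

0.69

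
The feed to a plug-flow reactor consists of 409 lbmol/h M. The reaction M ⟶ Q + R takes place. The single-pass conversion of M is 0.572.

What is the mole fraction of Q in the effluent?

M reacted = 0.572 × 409 = 233.9 lbmol/h; ν_M = −1, so ξ = 233.9/1 = 233.9 lbmol/h.
Outlet amounts (n = n₀ + ν ξ):
  M: 409 − 1(233.9) = 175.1
  Q: 0 + 1(233.9) = 233.9
  R: 0 + 1(233.9) = 233.9
Total out = 642.9 lbmol/h; y_Q = 233.9 / 642.9 = 0.3639.

0.364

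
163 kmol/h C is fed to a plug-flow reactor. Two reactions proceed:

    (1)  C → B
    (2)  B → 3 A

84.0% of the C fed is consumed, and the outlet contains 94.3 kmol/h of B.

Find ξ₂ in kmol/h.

ξ₂ = 42.6 kmol/h

Conversion of C: C consumed = 1ξ₁ = 0.84 × 163 → ξ₁ = 136.9 kmol/h.
B balance: n_B = 0 + 1ξ₁ − 1ξ₂ = 94.3 → ξ₂ = (1·136.9 − 94.3)/1 = 42.62 kmol/h.
Outlet amounts (n = n₀ + Σ ν·ξ):
  C: 163 − 1(136.9) = 26.08
  B: 0 + 1(136.9) − 1(42.62) = 94.3
  A: 0 + 3(42.62) = 127.9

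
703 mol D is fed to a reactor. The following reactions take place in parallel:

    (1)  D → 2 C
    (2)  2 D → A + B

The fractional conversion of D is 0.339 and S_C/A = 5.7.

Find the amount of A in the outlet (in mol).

49.1 mol

Conversion of D: D consumed = 0.339 × 703 = 238.3 mol = 1ξ₁ + 2ξ₂.
Selectivity: 2ξ₁ / (1ξ₂) = 5.7 → ξ₁ = 2.85 ξ₂.
Substitute: (1·2.85 + 2) ξ₂ = 238.3 → ξ₂ = 49.14 mol, ξ₁ = 140 mol.
Outlet amounts (n = n₀ + Σ ν·ξ):
  D: 703 − 1(140) − 2(49.14) = 464.7
  C: 0 + 2(140) = 280.1
  A: 0 + 1(49.14) = 49.14
  B: 0 + 1(49.14) = 49.14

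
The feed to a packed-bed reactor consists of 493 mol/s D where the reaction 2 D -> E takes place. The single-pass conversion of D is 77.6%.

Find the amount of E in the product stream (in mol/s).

191 mol/s

D reacted = 0.776 × 493 = 382.6 mol/s; ν_D = −2, so ξ = 382.6/2 = 191.3 mol/s.
Outlet amounts (n = n₀ + ν ξ):
  D: 493 − 2(191.3) = 110.4
  E: 0 + 1(191.3) = 191.3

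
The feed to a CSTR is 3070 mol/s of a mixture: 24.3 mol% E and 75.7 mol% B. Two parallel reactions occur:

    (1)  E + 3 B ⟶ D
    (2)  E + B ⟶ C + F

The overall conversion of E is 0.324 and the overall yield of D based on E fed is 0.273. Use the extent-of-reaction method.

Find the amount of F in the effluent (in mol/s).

Yield of D: 1ξ₁ / 746 = 0.273 → ξ₁ = 203.7 mol/s.
Conversion of E: 1ξ₁ + 1ξ₂ = 0.324 × 746 = 241.7 → ξ₂ = 38.05 mol/s.
Outlet amounts (n = n₀ + Σ ν·ξ):
  E: 746 − 1(203.7) − 1(38.05) = 504.3
  B: 2324 − 3(203.7) − 1(38.05) = 1675
  D: 0 + 1(203.7) = 203.7
  C: 0 + 1(38.05) = 38.05
  F: 0 + 1(38.05) = 38.05

38 mol/s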